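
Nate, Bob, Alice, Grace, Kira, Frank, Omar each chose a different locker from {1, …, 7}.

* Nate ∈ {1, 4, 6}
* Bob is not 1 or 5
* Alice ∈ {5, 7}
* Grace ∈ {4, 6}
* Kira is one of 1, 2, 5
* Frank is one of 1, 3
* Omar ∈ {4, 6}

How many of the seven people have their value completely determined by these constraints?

The 2 variables Grace and Omar are confined to {4, 6}, which locks those values in; drop them from Nate, Bob.
Nate has just one choice, so Nate = 1. So Kira, Frank can't be 1.
Frank's domain is down to {3}, so Frank = 3. Strike 3 from Bob.
Determined: Nate=1, Frank=3. The other people each still have more than one consistent value. That makes 2.

2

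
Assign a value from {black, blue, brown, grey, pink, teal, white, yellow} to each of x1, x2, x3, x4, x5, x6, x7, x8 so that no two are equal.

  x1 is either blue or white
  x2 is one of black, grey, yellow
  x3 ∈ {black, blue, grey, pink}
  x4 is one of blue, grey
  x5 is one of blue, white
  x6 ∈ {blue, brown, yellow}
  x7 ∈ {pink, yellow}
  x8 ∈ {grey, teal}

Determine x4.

grey

Among the 8 variables, brown fits only x6 (and all 8 values in {black, blue, brown, grey, pink, teal, white, yellow} must be used), so x6 = brown.
The 7 still-open variables together cover exactly {black, blue, grey, pink, teal, white, yellow} — 7 values for 7 variables — and teal appears only in x8's list, so x8 = teal.
x1 and x5 share exactly the 2 values {blue, white}; by pigeonhole those values go to them, so strike blue, white from x3, x4.
So x4 = grey.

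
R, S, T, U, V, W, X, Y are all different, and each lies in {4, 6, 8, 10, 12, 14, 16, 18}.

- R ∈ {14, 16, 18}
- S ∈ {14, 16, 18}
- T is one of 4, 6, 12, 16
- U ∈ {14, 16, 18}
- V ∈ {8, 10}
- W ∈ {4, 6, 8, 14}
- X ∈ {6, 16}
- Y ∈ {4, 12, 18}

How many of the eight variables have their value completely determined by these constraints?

The 8 variables together cover exactly {4, 6, 8, 10, 12, 14, 16, 18} — 8 values for 8 variables — and 10 appears only in V's list, so V = 10.
The 7 still-open variables draw from only 7 values {4, 6, 8, 12, 14, 16, 18}, so each is used; only W can be 8, hence W = 8.
The 3 variables R, S, U are confined to {14, 16, 18}, which locks those values in; drop them from T, X, Y.
That leaves X = 6. Strike 6 from T.
Determined: V=10, W=8, X=6. The other variables each still have more than one consistent value. That makes 3.

3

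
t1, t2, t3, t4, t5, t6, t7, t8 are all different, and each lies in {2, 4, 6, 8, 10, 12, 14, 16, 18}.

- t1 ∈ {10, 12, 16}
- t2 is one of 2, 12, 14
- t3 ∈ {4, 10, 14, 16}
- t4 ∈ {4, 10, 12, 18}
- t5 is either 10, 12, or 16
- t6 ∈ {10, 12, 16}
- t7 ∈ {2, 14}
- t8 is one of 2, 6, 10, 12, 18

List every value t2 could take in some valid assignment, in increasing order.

The 8 variables together cover exactly {2, 4, 6, 10, 12, 14, 16, 18} — 8 values for 8 variables — and 6 appears only in t8's list, so t8 = 6.
The 7 still-open variables together cover exactly {2, 4, 10, 12, 14, 16, 18} — 7 values for 7 variables — and 18 appears only in t4's list, so t4 = 18.
The 6 still-open variables draw from only 6 values {2, 4, 10, 12, 14, 16}, so each is used; only t3 can be 4, hence t3 = 4.
t1, t5, t6 share exactly the 3 values {10, 12, 16}; by pigeonhole those values go to them, so strike 10, 12, 16 from t2.
No further eliminations apply; t2 can still be any of 2, 14.

2, 14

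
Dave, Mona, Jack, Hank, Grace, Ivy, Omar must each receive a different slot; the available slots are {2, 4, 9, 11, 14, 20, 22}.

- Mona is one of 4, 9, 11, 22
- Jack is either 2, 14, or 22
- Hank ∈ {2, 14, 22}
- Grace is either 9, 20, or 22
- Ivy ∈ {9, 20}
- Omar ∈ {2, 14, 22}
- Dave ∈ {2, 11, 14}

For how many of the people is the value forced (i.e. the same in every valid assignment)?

Among the 7 variables, 4 fits only Mona (and all 7 values in {2, 4, 9, 11, 14, 20, 22} must be used), so Mona = 4.
The 6 still-open variables together cover exactly {2, 9, 11, 14, 20, 22} — 6 values for 6 variables — and 11 appears only in Dave's list, so Dave = 11.
Jack, Hank, Omar share exactly the 3 values {2, 14, 22}; by pigeonhole those values go to them, so strike 2, 14, 22 from Grace.
Determined: Dave=11, Mona=4. The other people each still have more than one consistent value. That makes 2.

2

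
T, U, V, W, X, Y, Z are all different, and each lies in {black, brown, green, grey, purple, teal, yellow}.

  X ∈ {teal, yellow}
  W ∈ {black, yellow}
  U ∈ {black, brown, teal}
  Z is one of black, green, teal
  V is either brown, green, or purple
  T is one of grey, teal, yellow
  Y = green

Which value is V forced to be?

Y's domain is down to {green}, so Y = green. Remove green from V, Z.
The 6 still-open variables draw from only 6 values {black, brown, grey, purple, teal, yellow}, so each is used; only T can be grey, hence T = grey.
The 5 still-open variables together cover exactly {black, brown, purple, teal, yellow} — 5 values for 5 variables — and purple appears only in V's list, so V = purple.

purple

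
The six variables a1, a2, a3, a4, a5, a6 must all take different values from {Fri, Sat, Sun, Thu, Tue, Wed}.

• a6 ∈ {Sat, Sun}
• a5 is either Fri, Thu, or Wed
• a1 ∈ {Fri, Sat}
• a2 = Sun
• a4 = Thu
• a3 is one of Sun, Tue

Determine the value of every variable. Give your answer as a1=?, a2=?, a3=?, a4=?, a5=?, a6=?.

a1=Fri, a2=Sun, a3=Tue, a4=Thu, a5=Wed, a6=Sat

a2 must be Sun (only option left). So a3, a6 can't be Sun.
a3's domain is down to {Tue}, so a3 = Tue.
a4 must be Thu (only option left). Strike Thu from a5.
a6 must be Sat (only option left). Strike Sat from a1.
a1 must be Fri (only option left). Eliminate Fri elsewhere: a5.
a5's domain is down to {Wed}, so a5 = Wed.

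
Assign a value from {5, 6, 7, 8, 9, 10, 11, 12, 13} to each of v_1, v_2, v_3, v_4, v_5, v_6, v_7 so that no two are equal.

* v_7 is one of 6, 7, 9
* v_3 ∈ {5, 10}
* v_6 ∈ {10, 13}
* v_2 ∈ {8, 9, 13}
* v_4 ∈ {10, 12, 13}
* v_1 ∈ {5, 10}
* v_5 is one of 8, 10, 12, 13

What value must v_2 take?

9

v_1 and v_3 between them cover only {5, 10} — a naked pair. Remove those values from v_4, v_5, v_6.
v_6 must be 13 (only option left). So v_2, v_4, v_5 can't be 13.
v_4 must be 12 (only option left). Eliminate 12 elsewhere: v_5.
That leaves v_5 = 8. So v_2 can't be 8.
So v_2 = 9.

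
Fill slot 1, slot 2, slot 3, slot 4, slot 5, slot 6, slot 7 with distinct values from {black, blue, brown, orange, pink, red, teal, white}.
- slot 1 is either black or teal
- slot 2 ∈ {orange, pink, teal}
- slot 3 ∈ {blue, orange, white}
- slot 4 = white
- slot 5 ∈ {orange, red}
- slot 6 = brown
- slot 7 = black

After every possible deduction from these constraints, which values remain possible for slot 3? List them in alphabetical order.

blue, orange

slot 4's domain is down to {white}, so slot 4 = white. So slot 3 can't be white.
slot 6's domain is down to {brown}, so slot 6 = brown.
slot 7's domain is down to {black}, so slot 7 = black. So slot 1 can't be black.
slot 1 has just one choice, so slot 1 = teal. So slot 2 can't be teal.
No further eliminations apply; slot 3 can still be any of blue, orange.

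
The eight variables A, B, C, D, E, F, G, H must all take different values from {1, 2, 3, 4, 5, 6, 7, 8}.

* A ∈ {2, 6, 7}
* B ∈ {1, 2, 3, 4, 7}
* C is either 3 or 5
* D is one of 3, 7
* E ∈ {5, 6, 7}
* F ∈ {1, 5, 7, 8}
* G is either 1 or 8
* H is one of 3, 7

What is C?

The 8 variables draw from only 8 values {1, 2, 3, 4, 5, 6, 7, 8}, so each is used; only B can be 4, hence B = 4.
Among the 7 still-open variables, 2 fits only A (and all 7 values in {1, 2, 3, 5, 6, 7, 8} must be used), so A = 2.
Among the 6 still-open variables, 6 fits only E (and all 6 values in {1, 3, 5, 6, 7, 8} must be used), so E = 6.
D and H share exactly the 2 values {3, 7}; by pigeonhole those values go to them, so strike 3, 7 from C, F.
So C = 5.

5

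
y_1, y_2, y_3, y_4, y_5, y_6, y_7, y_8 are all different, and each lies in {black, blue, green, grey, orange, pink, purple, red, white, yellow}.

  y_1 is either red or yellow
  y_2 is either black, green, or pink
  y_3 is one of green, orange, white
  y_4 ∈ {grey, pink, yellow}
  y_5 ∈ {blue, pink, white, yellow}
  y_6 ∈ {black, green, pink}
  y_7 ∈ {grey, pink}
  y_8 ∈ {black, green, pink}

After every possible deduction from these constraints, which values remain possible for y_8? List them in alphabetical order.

y_2, y_6, y_8 share exactly the 3 values {black, green, pink}; by pigeonhole those values go to them, so strike black, green, pink from y_3, y_4, y_5, y_7.
That leaves y_7 = grey. So y_4 can't be grey.
That leaves y_4 = yellow. So y_1, y_5 can't be yellow.
y_1 has just one choice, so y_1 = red.
No further eliminations apply; y_8 can still be any of black, green, pink.

black, green, pink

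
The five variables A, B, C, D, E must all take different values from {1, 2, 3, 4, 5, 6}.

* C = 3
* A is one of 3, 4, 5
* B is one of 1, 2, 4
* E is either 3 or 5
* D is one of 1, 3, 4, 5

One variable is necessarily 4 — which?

C must be 3 (only option left). Remove 3 from A, D, E.
E's domain is down to {5}, so E = 5. Eliminate 5 elsewhere: A, D.
So 4 goes to A.

A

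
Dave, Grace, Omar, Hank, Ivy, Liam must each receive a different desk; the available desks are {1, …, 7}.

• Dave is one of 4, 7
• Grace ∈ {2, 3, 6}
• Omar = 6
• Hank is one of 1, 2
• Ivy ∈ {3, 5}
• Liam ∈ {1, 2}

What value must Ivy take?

Omar has just one choice, so Omar = 6. So Grace can't be 6.
Hank and Liam between them cover only {1, 2} — a naked pair. Remove those values from Grace.
Grace's domain is down to {3}, so Grace = 3. So Ivy can't be 3.
So Ivy = 5.

5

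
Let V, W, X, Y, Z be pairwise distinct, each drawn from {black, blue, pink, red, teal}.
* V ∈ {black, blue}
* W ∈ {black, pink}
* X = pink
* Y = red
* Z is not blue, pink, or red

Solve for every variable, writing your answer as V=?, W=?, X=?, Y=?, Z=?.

V=blue, W=black, X=pink, Y=red, Z=teal

X has just one choice, so X = pink. So W can't be pink.
That leaves Y = red.
W must be black (only option left). So V, Z can't be black.
Z must be teal (only option left).
V must be blue (only option left).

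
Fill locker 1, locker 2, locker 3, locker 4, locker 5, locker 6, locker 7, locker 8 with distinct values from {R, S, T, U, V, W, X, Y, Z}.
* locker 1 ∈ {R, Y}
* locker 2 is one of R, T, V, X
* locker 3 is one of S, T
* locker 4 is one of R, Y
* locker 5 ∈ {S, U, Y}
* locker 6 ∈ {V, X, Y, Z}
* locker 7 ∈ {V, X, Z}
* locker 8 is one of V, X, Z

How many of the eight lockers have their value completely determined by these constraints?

3

The 8 variables together cover exactly {R, S, T, U, V, X, Y, Z} — 8 values for 8 variables — and U appears only in locker 5's list, so locker 5 = U.
The 7 still-open variables draw from only 7 values {R, S, T, V, X, Y, Z}, so each is used; only locker 3 can be S, hence locker 3 = S.
The 6 still-open variables draw from only 6 values {R, T, V, X, Y, Z}, so each is used; only locker 2 can be T, hence locker 2 = T.
The 2 variables locker 1 and locker 4 are confined to {R, Y}, which locks those values in; drop them from locker 6.
Determined: locker 2=T, locker 3=S, locker 5=U. The other lockers each still have more than one consistent value. That makes 3.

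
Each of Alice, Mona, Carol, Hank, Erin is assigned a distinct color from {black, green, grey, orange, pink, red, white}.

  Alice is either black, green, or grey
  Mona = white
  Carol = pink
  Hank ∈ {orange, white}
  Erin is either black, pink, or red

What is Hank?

Mona has just one choice, so Mona = white. Remove white from Hank.
So Hank = orange.

orange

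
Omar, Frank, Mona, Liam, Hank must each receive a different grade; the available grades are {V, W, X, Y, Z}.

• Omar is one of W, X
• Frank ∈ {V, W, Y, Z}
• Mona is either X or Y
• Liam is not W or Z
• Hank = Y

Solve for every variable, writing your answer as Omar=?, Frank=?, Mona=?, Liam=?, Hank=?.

Omar=W, Frank=Z, Mona=X, Liam=V, Hank=Y

Hank's domain is down to {Y}, so Hank = Y. Strike Y from Frank, Mona, Liam.
Mona has just one choice, so Mona = X. Strike X from Omar, Liam.
Liam has just one choice, so Liam = V. Remove V from Frank.
Omar has just one choice, so Omar = W. Strike W from Frank.
That leaves Frank = Z.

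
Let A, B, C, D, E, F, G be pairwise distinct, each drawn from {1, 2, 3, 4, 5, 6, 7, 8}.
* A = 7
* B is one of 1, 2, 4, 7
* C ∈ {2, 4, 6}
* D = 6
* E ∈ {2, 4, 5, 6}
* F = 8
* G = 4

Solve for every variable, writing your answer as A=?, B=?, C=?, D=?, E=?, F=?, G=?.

A=7, B=1, C=2, D=6, E=5, F=8, G=4

A's domain is down to {7}, so A = 7. Strike 7 from B.
That leaves D = 6. Eliminate 6 elsewhere: C, E.
F must be 8 (only option left).
G's domain is down to {4}, so G = 4. Remove 4 from B, C, E.
C's domain is down to {2}, so C = 2. Remove 2 from B, E.
E has just one choice, so E = 5.
That leaves B = 1.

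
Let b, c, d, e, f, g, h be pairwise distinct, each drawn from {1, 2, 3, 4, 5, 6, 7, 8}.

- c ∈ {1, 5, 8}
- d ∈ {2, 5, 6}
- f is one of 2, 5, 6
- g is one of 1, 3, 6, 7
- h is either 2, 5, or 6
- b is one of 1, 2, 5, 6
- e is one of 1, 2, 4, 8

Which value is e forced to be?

The 3 variables d, f, h are confined to {2, 5, 6}, which locks those values in; drop them from b, c, e, g.
b's domain is down to {1}, so b = 1. Strike 1 from c, e, g.
That leaves c = 8. So e can't be 8.
So e = 4.

4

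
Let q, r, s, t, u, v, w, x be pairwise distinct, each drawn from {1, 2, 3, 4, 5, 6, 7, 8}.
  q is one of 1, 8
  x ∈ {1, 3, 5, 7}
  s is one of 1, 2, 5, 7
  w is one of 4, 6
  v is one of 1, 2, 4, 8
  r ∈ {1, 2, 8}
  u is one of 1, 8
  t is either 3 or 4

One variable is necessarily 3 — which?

The 8 variables draw from only 8 values {1, 2, 3, 4, 5, 6, 7, 8}, so each is used; only w can be 6, hence w = 6.
The 2 variables q and u are confined to {1, 8}, which locks those values in; drop them from r, s, v, x.
r must be 2 (only option left). Remove 2 from s, v.
v must be 4 (only option left). Strike 4 from t.
So 3 goes to t.

t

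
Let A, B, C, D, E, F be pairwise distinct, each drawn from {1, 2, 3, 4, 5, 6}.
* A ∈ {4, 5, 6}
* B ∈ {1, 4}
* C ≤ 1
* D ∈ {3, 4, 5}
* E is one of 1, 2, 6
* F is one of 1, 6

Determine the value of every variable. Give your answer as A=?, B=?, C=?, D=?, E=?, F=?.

A=5, B=4, C=1, D=3, E=2, F=6

C must be 1 (only option left). Strike 1 from B, E, F.
F's domain is down to {6}, so F = 6. Strike 6 from A, E.
B's domain is down to {4}, so B = 4. So A, D can't be 4.
E has just one choice, so E = 2.
A has just one choice, so A = 5. So D can't be 5.
D's domain is down to {3}, so D = 3.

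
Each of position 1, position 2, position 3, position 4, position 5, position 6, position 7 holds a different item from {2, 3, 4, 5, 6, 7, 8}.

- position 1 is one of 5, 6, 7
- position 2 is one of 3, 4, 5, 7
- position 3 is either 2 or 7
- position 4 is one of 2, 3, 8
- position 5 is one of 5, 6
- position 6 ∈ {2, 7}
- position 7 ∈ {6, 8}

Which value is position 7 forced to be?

8

The 7 variables draw from only 7 values {2, 3, 4, 5, 6, 7, 8}, so each is used; only position 2 can be 4, hence position 2 = 4.
The 6 still-open variables together cover exactly {2, 3, 5, 6, 7, 8} — 6 values for 6 variables — and 3 appears only in position 4's list, so position 4 = 3.
Among the 5 still-open variables, 8 fits only position 7 (and all 5 values in {2, 5, 6, 7, 8} must be used), so position 7 = 8.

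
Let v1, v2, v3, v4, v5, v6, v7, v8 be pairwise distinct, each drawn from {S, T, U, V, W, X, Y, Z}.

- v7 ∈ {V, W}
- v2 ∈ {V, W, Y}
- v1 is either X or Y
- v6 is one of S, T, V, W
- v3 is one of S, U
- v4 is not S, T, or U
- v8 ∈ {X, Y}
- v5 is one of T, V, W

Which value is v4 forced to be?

Z

The 8 variables together cover exactly {S, T, U, V, W, X, Y, Z} — 8 values for 8 variables — and U appears only in v3's list, so v3 = U.
The 7 still-open variables draw from only 7 values {S, T, V, W, X, Y, Z}, so each is used; only v6 can be S, hence v6 = S.
The 6 still-open variables draw from only 6 values {T, V, W, X, Y, Z}, so each is used; only v5 can be T, hence v5 = T.
Among the 5 still-open variables, Z fits only v4 (and all 5 values in {V, W, X, Y, Z} must be used), so v4 = Z.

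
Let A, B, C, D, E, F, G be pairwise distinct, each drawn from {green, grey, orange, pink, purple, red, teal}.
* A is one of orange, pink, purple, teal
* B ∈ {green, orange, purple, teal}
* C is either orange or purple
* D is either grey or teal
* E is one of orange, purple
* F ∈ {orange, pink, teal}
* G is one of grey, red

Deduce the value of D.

grey

Among the 7 variables, green fits only B (and all 7 values in {green, grey, orange, pink, purple, red, teal} must be used), so B = green.
The 6 still-open variables draw from only 6 values {grey, orange, pink, purple, red, teal}, so each is used; only G can be red, hence G = red.
Among the 5 still-open variables, grey fits only D (and all 5 values in {grey, orange, pink, purple, teal} must be used), so D = grey.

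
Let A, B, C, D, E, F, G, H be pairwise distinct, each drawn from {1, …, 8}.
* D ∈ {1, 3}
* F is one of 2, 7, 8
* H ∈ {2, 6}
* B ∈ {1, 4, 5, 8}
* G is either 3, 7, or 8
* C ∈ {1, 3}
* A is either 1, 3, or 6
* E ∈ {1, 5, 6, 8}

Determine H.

2

The 8 variables draw from only 8 values {1, 2, 3, 4, 5, 6, 7, 8}, so each is used; only B can be 4, hence B = 4.
The 7 still-open variables draw from only 7 values {1, 2, 3, 5, 6, 7, 8}, so each is used; only E can be 5, hence E = 5.
C and D share exactly the 2 values {1, 3}; by pigeonhole those values go to them, so strike 1, 3 from A, G.
A must be 6 (only option left). Eliminate 6 elsewhere: H.
So H = 2.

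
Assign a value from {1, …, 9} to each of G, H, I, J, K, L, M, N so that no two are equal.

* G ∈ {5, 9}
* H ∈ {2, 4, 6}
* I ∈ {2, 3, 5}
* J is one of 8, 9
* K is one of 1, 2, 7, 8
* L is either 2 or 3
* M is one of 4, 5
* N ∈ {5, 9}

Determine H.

6

The 2 variables G and N are confined to {5, 9}, which locks those values in; drop them from I, J, M.
J has just one choice, so J = 8. So K can't be 8.
M has just one choice, so M = 4. Eliminate 4 elsewhere: H.
I and L between them cover only {2, 3} — a naked pair. Remove those values from H, K.
So H = 6.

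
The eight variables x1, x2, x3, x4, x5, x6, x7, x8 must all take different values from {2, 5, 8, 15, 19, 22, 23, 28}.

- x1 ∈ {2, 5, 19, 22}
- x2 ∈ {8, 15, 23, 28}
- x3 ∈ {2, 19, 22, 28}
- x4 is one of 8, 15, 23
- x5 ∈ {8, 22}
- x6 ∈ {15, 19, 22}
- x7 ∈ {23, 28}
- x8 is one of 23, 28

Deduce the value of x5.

22

The 8 variables draw from only 8 values {2, 5, 8, 15, 19, 22, 23, 28}, so each is used; only x1 can be 5, hence x1 = 5.
The 7 still-open variables draw from only 7 values {2, 8, 15, 19, 22, 23, 28}, so each is used; only x3 can be 2, hence x3 = 2.
Among the 6 still-open variables, 19 fits only x6 (and all 6 values in {8, 15, 19, 22, 23, 28} must be used), so x6 = 19.
The 5 still-open variables together cover exactly {8, 15, 22, 23, 28} — 5 values for 5 variables — and 22 appears only in x5's list, so x5 = 22.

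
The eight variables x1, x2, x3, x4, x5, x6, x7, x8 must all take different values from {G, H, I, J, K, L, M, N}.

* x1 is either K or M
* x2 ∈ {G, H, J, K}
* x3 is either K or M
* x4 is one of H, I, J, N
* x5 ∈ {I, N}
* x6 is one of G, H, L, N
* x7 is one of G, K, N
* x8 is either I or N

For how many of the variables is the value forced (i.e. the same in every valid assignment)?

2

The 8 variables together cover exactly {G, H, I, J, K, L, M, N} — 8 values for 8 variables — and L appears only in x6's list, so x6 = L.
x1 and x3 between them cover only {K, M} — a naked pair. Remove those values from x2, x7.
The 2 variables x5 and x8 are confined to {I, N}, which locks those values in; drop them from x4, x7.
That leaves x7 = G. Remove G from x2.
Determined: x6=L, x7=G. The other variables each still have more than one consistent value. That makes 2.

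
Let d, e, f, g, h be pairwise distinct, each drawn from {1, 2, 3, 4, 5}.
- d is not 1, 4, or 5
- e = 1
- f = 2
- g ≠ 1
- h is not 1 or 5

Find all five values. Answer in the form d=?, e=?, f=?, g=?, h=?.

e's domain is down to {1}, so e = 1.
f must be 2 (only option left). Remove 2 from d, g, h.
d must be 3 (only option left). Strike 3 from g, h.
h's domain is down to {4}, so h = 4. Remove 4 from g.
g has just one choice, so g = 5.

d=3, e=1, f=2, g=5, h=4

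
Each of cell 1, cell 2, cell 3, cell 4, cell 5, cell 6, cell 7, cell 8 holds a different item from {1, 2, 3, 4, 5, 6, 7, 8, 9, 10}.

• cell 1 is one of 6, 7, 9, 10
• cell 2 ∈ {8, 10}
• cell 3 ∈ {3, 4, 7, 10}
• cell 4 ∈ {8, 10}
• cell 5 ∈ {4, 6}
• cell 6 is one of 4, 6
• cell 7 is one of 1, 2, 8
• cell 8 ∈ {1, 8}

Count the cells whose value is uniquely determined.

The 2 variables cell 2 and cell 4 are confined to {8, 10}, which locks those values in; drop them from cell 1, cell 3, cell 7, cell 8.
cell 8 has just one choice, so cell 8 = 1. Eliminate 1 elsewhere: cell 7.
cell 7 has just one choice, so cell 7 = 2.
cell 5 and cell 6 share exactly the 2 values {4, 6}; by pigeonhole those values go to them, so strike 4, 6 from cell 1, cell 3.
Determined: cell 7=2, cell 8=1. The other cells each still have more than one consistent value. That makes 2.

2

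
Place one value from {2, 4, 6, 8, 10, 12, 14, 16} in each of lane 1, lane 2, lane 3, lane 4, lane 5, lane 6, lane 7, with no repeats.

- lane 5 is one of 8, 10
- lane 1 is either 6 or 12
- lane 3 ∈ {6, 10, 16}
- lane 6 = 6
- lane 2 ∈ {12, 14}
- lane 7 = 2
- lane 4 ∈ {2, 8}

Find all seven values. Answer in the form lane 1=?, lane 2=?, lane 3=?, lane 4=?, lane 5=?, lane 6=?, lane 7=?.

lane 6 must be 6 (only option left). Remove 6 from lane 1, lane 3.
lane 7 has just one choice, so lane 7 = 2. So lane 4 can't be 2.
lane 1 must be 12 (only option left). Eliminate 12 elsewhere: lane 2.
lane 2 must be 14 (only option left).
lane 4 has just one choice, so lane 4 = 8. Eliminate 8 elsewhere: lane 5.
lane 5 must be 10 (only option left). Remove 10 from lane 3.
That leaves lane 3 = 16.

lane 1=12, lane 2=14, lane 3=16, lane 4=8, lane 5=10, lane 6=6, lane 7=2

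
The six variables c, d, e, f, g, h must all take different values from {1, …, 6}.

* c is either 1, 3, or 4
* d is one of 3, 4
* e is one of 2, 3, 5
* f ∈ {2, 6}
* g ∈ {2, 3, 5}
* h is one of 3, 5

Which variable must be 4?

The 6 variables draw from only 6 values {1, 2, 3, 4, 5, 6}, so each is used; only c can be 1, hence c = 1.
Among the 5 still-open variables, 4 fits only d (and all 5 values in {2, 3, 4, 5, 6} must be used), so d = 4.

d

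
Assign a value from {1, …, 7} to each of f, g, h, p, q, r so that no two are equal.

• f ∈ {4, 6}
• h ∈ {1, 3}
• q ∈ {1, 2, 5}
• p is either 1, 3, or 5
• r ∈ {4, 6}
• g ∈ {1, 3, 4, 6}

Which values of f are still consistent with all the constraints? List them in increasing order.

Among the 6 variables, 2 fits only q (and all 6 values in {1, 2, 3, 4, 5, 6} must be used), so q = 2.
The 5 still-open variables draw from only 5 values {1, 3, 4, 5, 6}, so each is used; only p can be 5, hence p = 5.
The 2 variables f and r are confined to {4, 6}, which locks those values in; drop them from g.
No further eliminations apply; f can still be any of 4, 6.

4, 6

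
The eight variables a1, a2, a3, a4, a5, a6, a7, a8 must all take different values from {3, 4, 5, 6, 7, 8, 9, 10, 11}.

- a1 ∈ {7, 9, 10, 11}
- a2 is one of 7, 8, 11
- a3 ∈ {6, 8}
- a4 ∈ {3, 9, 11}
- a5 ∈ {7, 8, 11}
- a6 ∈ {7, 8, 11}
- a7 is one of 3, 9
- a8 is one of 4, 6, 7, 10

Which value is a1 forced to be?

The 8 variables together cover exactly {3, 4, 6, 7, 8, 9, 10, 11} — 8 values for 8 variables — and 4 appears only in a8's list, so a8 = 4.
The 7 still-open variables together cover exactly {3, 6, 7, 8, 9, 10, 11} — 7 values for 7 variables — and 6 appears only in a3's list, so a3 = 6.
The 6 still-open variables draw from only 6 values {3, 7, 8, 9, 10, 11}, so each is used; only a1 can be 10, hence a1 = 10.

10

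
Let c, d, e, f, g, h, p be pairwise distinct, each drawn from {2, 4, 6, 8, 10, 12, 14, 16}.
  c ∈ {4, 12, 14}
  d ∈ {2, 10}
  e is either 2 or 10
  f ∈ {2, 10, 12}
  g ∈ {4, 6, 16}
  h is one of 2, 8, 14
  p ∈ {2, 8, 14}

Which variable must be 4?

c

The 2 variables d and e are confined to {2, 10}, which locks those values in; drop them from f, h, p.
f has just one choice, so f = 12. Eliminate 12 elsewhere: c.
h and p between them cover only {8, 14} — a naked pair. Remove those values from c.
So 4 goes to c.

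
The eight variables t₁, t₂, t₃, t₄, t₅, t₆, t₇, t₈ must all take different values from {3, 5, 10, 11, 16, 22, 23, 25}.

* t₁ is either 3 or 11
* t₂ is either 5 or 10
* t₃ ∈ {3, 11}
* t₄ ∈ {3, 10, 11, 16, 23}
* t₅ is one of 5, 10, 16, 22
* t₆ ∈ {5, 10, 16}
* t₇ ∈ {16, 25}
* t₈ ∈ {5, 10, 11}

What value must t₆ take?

16

Among the 8 variables, 22 fits only t₅ (and all 8 values in {3, 5, 10, 11, 16, 22, 23, 25} must be used), so t₅ = 22.
The 7 still-open variables draw from only 7 values {3, 5, 10, 11, 16, 23, 25}, so each is used; only t₄ can be 23, hence t₄ = 23.
Among the 6 still-open variables, 25 fits only t₇ (and all 6 values in {3, 5, 10, 11, 16, 25} must be used), so t₇ = 25.
Among the 5 still-open variables, 16 fits only t₆ (and all 5 values in {3, 5, 10, 11, 16} must be used), so t₆ = 16.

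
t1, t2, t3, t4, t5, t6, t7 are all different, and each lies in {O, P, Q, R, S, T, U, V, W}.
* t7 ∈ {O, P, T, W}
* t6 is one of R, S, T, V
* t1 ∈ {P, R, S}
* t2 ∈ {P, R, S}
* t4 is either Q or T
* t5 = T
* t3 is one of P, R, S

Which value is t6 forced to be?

t5 must be T (only option left). Eliminate T elsewhere: t4, t6, t7.
That leaves t4 = Q.
The 3 variables t1, t2, t3 are confined to {P, R, S}, which locks those values in; drop them from t6, t7.
So t6 = V.

V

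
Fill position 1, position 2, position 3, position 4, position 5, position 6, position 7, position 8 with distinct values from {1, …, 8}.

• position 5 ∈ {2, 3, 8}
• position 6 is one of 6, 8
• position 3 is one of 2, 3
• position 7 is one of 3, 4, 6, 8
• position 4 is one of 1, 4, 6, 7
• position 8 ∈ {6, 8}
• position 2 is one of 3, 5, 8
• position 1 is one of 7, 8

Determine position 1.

7

The 8 variables draw from only 8 values {1, 2, 3, 4, 5, 6, 7, 8}, so each is used; only position 4 can be 1, hence position 4 = 1.
The 7 still-open variables together cover exactly {2, 3, 4, 5, 6, 7, 8} — 7 values for 7 variables — and 4 appears only in position 7's list, so position 7 = 4.
The 6 still-open variables draw from only 6 values {2, 3, 5, 6, 7, 8}, so each is used; only position 2 can be 5, hence position 2 = 5.
Among the 5 still-open variables, 7 fits only position 1 (and all 5 values in {2, 3, 6, 7, 8} must be used), so position 1 = 7.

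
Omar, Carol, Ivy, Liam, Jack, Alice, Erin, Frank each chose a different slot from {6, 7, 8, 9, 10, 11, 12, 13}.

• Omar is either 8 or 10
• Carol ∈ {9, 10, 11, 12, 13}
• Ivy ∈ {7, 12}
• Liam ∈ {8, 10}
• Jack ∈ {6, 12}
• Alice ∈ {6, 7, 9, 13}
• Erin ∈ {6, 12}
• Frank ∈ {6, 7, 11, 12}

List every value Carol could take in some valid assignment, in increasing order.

9, 13

Omar and Liam share exactly the 2 values {8, 10}; by pigeonhole those values go to them, so strike 8, 10 from Carol.
Jack and Erin share exactly the 2 values {6, 12}; by pigeonhole those values go to them, so strike 6, 12 from Carol, Ivy, Alice, Frank.
That leaves Ivy = 7. Remove 7 from Alice, Frank.
Frank must be 11 (only option left). Strike 11 from Carol.
No further eliminations apply; Carol can still be any of 9, 13.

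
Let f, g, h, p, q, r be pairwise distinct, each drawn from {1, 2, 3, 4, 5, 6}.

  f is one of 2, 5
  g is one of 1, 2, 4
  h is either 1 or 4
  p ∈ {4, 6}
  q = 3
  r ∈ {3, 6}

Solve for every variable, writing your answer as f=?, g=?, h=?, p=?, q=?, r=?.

f=5, g=2, h=1, p=4, q=3, r=6

q must be 3 (only option left). Strike 3 from r.
r must be 6 (only option left). So p can't be 6.
p has just one choice, so p = 4. So g, h can't be 4.
That leaves h = 1. So g can't be 1.
g must be 2 (only option left). So f can't be 2.
f must be 5 (only option left).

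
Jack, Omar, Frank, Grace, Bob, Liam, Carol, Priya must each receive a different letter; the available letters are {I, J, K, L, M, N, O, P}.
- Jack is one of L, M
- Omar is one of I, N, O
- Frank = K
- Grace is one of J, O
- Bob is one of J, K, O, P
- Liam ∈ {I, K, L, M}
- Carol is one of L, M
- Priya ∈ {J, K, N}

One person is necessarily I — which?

Frank has just one choice, so Frank = K. Strike K from Bob, Liam, Priya.
The 7 still-open variables together cover exactly {I, J, L, M, N, O, P} — 7 values for 7 variables — and P appears only in Bob's list, so Bob = P.
Jack and Carol between them cover only {L, M} — a naked pair. Remove those values from Liam.
So I goes to Liam.

Liam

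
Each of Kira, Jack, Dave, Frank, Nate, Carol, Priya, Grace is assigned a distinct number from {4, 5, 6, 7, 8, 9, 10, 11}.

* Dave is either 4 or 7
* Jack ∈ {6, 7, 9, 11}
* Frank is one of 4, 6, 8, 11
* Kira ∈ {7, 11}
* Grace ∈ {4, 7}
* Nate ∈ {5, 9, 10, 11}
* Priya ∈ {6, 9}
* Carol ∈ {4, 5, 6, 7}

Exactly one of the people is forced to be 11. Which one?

Kira

The 8 variables draw from only 8 values {4, 5, 6, 7, 8, 9, 10, 11}, so each is used; only Frank can be 8, hence Frank = 8.
The 7 still-open variables together cover exactly {4, 5, 6, 7, 9, 10, 11} — 7 values for 7 variables — and 10 appears only in Nate's list, so Nate = 10.
The 6 still-open variables draw from only 6 values {4, 5, 6, 7, 9, 11}, so each is used; only Carol can be 5, hence Carol = 5.
Dave and Grace between them cover only {4, 7} — a naked pair. Remove those values from Kira, Jack.
So 11 goes to Kira.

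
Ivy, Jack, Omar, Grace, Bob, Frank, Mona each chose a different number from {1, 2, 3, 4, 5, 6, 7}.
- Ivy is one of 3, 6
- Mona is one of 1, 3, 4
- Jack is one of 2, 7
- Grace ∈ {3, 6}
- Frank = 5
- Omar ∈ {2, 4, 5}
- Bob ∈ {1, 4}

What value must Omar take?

2

Frank must be 5 (only option left). So Omar can't be 5.
The 6 still-open variables draw from only 6 values {1, 2, 3, 4, 6, 7}, so each is used; only Jack can be 7, hence Jack = 7.
Among the 5 still-open variables, 2 fits only Omar (and all 5 values in {1, 2, 3, 4, 6} must be used), so Omar = 2.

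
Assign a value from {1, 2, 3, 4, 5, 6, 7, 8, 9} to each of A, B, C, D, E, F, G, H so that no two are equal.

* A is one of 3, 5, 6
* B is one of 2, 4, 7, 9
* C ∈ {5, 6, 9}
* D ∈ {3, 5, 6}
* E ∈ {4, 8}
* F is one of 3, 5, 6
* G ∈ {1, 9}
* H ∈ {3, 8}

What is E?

A, D, F share exactly the 3 values {3, 5, 6}; by pigeonhole those values go to them, so strike 3, 5, 6 from C, H.
C has just one choice, so C = 9. Eliminate 9 elsewhere: B, G.
G must be 1 (only option left).
That leaves H = 8. So E can't be 8.
So E = 4.

4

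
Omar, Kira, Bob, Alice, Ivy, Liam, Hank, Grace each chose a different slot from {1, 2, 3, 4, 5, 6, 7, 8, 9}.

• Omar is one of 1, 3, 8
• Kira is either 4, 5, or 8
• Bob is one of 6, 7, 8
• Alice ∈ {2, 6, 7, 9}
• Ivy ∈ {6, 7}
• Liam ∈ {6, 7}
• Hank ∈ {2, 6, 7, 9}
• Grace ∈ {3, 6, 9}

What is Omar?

Ivy and Liam between them cover only {6, 7} — a naked pair. Remove those values from Bob, Alice, Hank, Grace.
That leaves Bob = 8. Remove 8 from Omar, Kira.
Alice and Hank share exactly the 2 values {2, 9}; by pigeonhole those values go to them, so strike 2, 9 from Grace.
Grace must be 3 (only option left). So Omar can't be 3.
So Omar = 1.

1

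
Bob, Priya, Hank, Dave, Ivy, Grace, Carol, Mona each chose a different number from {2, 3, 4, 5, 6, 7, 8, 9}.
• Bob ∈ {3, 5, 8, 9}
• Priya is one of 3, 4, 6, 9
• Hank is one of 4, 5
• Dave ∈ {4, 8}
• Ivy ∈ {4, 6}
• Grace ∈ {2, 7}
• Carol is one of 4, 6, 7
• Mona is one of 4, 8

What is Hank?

5

The 8 variables draw from only 8 values {2, 3, 4, 5, 6, 7, 8, 9}, so each is used; only Grace can be 2, hence Grace = 2.
The 7 still-open variables draw from only 7 values {3, 4, 5, 6, 7, 8, 9}, so each is used; only Carol can be 7, hence Carol = 7.
The 2 variables Dave and Mona are confined to {4, 8}, which locks those values in; drop them from Bob, Priya, Hank, Ivy.
So Hank = 5.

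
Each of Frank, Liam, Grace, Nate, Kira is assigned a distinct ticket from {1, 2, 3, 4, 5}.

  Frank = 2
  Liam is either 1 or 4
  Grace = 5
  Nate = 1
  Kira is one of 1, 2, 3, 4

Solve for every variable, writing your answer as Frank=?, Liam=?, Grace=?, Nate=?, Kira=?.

Frank must be 2 (only option left). Remove 2 from Kira.
Grace has just one choice, so Grace = 5.
Nate has just one choice, so Nate = 1. Strike 1 from Liam, Kira.
Liam must be 4 (only option left). Strike 4 from Kira.
Kira must be 3 (only option left).

Frank=2, Liam=4, Grace=5, Nate=1, Kira=3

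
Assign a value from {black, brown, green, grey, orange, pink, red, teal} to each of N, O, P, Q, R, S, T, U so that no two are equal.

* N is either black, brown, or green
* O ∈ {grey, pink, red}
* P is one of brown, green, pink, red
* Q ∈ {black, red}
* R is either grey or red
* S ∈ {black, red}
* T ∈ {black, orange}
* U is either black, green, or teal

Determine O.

Among the 8 variables, orange fits only T (and all 8 values in {black, brown, green, grey, orange, pink, red, teal} must be used), so T = orange.
The 7 still-open variables together cover exactly {black, brown, green, grey, pink, red, teal} — 7 values for 7 variables — and teal appears only in U's list, so U = teal.
Q and S share exactly the 2 values {black, red}; by pigeonhole those values go to them, so strike black, red from N, O, P, R.
R has just one choice, so R = grey. So O can't be grey.
So O = pink.

pink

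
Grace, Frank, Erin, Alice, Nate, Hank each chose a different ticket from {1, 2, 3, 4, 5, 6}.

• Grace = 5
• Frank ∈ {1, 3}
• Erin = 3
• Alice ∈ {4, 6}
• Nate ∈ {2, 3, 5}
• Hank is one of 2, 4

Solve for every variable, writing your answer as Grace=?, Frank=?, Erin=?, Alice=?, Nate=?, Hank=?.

Grace's domain is down to {5}, so Grace = 5. Eliminate 5 elsewhere: Nate.
Erin has just one choice, so Erin = 3. So Frank, Nate can't be 3.
Nate's domain is down to {2}, so Nate = 2. So Hank can't be 2.
Hank's domain is down to {4}, so Hank = 4. So Alice can't be 4.
Frank must be 1 (only option left).
Alice has just one choice, so Alice = 6.

Grace=5, Frank=1, Erin=3, Alice=6, Nate=2, Hank=4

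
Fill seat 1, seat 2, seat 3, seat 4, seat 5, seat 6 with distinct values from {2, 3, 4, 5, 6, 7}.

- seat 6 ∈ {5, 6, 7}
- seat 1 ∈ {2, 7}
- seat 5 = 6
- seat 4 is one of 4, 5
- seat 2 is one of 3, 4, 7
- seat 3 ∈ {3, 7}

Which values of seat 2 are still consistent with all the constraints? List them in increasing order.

3, 4, 7

seat 5's domain is down to {6}, so seat 5 = 6. Remove 6 from seat 6.
The 5 still-open variables together cover exactly {2, 3, 4, 5, 7} — 5 values for 5 variables — and 2 appears only in seat 1's list, so seat 1 = 2.
No further eliminations apply; seat 2 can still be any of 3, 4, 7.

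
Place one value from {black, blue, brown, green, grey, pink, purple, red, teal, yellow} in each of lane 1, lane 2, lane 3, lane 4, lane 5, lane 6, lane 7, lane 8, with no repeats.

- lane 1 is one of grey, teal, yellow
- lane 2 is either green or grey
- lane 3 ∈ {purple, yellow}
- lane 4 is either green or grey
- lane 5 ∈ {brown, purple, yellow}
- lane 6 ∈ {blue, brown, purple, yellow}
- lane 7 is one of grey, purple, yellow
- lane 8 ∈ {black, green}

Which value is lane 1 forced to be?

The 8 variables together cover exactly {black, blue, brown, green, grey, purple, teal, yellow} — 8 values for 8 variables — and black appears only in lane 8's list, so lane 8 = black.
The 7 still-open variables draw from only 7 values {blue, brown, green, grey, purple, teal, yellow}, so each is used; only lane 6 can be blue, hence lane 6 = blue.
Among the 6 still-open variables, brown fits only lane 5 (and all 6 values in {brown, green, grey, purple, teal, yellow} must be used), so lane 5 = brown.
The 5 still-open variables together cover exactly {green, grey, purple, teal, yellow} — 5 values for 5 variables — and teal appears only in lane 1's list, so lane 1 = teal.

teal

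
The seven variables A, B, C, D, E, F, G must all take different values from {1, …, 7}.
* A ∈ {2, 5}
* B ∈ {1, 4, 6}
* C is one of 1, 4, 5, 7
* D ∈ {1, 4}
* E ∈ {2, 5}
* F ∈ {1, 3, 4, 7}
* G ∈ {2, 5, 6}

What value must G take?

6

The 7 variables together cover exactly {1, 2, 3, 4, 5, 6, 7} — 7 values for 7 variables — and 3 appears only in F's list, so F = 3.
The 6 still-open variables together cover exactly {1, 2, 4, 5, 6, 7} — 6 values for 6 variables — and 7 appears only in C's list, so C = 7.
The 2 variables A and E are confined to {2, 5}, which locks those values in; drop them from G.
So G = 6.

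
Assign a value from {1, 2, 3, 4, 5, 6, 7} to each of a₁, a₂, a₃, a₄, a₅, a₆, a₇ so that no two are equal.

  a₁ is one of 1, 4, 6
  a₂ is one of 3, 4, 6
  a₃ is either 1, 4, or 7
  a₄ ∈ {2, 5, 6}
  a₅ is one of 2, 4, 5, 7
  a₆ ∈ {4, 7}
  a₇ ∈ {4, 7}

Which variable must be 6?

The 7 variables together cover exactly {1, 2, 3, 4, 5, 6, 7} — 7 values for 7 variables — and 3 appears only in a₂'s list, so a₂ = 3.
The 2 variables a₆ and a₇ are confined to {4, 7}, which locks those values in; drop them from a₁, a₃, a₅.
That leaves a₃ = 1. Strike 1 from a₁.
So 6 goes to a₁.

a₁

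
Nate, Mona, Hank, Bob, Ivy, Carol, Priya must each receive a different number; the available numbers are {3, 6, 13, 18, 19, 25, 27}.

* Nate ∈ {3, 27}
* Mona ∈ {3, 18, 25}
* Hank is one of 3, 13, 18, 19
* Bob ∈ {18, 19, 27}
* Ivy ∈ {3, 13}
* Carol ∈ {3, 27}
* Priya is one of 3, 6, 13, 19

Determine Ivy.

The 7 variables together cover exactly {3, 6, 13, 18, 19, 25, 27} — 7 values for 7 variables — and 6 appears only in Priya's list, so Priya = 6.
Among the 6 still-open variables, 25 fits only Mona (and all 6 values in {3, 13, 18, 19, 25, 27} must be used), so Mona = 25.
Nate and Carol share exactly the 2 values {3, 27}; by pigeonhole those values go to them, so strike 3, 27 from Hank, Bob, Ivy.
So Ivy = 13.

13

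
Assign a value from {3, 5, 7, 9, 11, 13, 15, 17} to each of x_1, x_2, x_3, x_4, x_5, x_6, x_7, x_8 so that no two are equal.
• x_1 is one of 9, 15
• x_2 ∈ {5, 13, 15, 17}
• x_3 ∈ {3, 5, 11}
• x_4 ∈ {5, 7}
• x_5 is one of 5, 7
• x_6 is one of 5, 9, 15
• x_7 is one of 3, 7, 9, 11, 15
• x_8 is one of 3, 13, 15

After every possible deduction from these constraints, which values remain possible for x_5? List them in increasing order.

Among the 8 variables, 17 fits only x_2 (and all 8 values in {3, 5, 7, 9, 11, 13, 15, 17} must be used), so x_2 = 17.
The 7 still-open variables draw from only 7 values {3, 5, 7, 9, 11, 13, 15}, so each is used; only x_8 can be 13, hence x_8 = 13.
x_4 and x_5 share exactly the 2 values {5, 7}; by pigeonhole those values go to them, so strike 5, 7 from x_3, x_6, x_7.
The 2 variables x_1 and x_6 are confined to {9, 15}, which locks those values in; drop them from x_7.
No further eliminations apply; x_5 can still be any of 5, 7.

5, 7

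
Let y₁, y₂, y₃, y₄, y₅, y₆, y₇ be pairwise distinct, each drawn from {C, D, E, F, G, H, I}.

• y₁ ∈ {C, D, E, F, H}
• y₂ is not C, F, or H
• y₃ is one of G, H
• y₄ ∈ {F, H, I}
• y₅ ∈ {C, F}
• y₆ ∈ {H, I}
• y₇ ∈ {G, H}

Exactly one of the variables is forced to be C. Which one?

y₅

y₃ and y₇ share exactly the 2 values {G, H}; by pigeonhole those values go to them, so strike G, H from y₁, y₂, y₄, y₆.
That leaves y₆ = I. So y₂, y₄ can't be I.
That leaves y₄ = F. Eliminate F elsewhere: y₁, y₅.
So C goes to y₅.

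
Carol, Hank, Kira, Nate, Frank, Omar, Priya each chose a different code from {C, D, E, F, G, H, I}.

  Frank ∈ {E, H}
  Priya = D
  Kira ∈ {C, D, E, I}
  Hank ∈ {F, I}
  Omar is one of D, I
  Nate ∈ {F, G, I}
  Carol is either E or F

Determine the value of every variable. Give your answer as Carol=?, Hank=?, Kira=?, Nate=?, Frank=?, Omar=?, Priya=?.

Carol=E, Hank=F, Kira=C, Nate=G, Frank=H, Omar=I, Priya=D

Priya's domain is down to {D}, so Priya = D. Strike D from Kira, Omar.
Omar must be I (only option left). Remove I from Hank, Kira, Nate.
Hank has just one choice, so Hank = F. Remove F from Carol, Nate.
Nate has just one choice, so Nate = G.
Carol must be E (only option left). Strike E from Kira, Frank.
That leaves Kira = C.
Frank must be H (only option left).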